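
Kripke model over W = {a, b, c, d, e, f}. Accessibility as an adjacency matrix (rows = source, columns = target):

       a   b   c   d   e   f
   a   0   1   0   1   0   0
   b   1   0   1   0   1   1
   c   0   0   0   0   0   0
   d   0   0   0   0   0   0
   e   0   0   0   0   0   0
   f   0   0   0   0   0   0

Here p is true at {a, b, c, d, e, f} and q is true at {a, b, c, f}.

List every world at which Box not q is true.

a: successors {b, d}; not q there: b:F, d:T. ✗
b: successors {a, c, e, f}; not q there: a:F, c:F, e:T, f:F. ✗
c: no successors, so Box not q holds vacuously. ✓
d: no successors, so Box not q holds vacuously. ✓
e: no successors, so Box not q holds vacuously. ✓
f: no successors, so Box not q holds vacuously. ✓

{c, d, e, f}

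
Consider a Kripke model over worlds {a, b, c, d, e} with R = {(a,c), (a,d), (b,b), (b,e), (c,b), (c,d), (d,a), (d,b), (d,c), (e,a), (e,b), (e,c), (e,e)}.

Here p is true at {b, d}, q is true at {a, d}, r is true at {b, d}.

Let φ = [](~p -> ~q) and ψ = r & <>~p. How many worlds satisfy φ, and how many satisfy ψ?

3 and 2

For [](~p -> ~q):
a: successors {c, d}; ~p -> ~q there: c:T, d:T. ✓
b: successors {b, e}; ~p -> ~q there: b:T, e:T. ✓
c: successors {b, d}; ~p -> ~q there: b:T, d:T. ✓
d: successors {a, b, c}; ~p -> ~q there: a:F, b:T, c:T. ✗
e: successors {a, b, c, e}; ~p -> ~q there: a:F, b:T, c:T, e:T. ✗
— 3 worlds.
For r & <>~p:
a: r is F, <>~p is T. ✗
b: r is T, <>~p is T. ✓
c: r is F, <>~p is F. ✗
d: r is T, <>~p is T. ✓
e: r is F, <>~p is T. ✗
— 2 worlds.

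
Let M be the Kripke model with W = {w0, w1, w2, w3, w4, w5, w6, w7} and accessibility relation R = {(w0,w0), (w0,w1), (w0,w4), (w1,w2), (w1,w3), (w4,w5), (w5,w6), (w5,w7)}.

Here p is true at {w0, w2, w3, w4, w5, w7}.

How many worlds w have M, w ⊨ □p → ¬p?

4

w0: □p is F, ¬p is F. ✓
w1: □p is T, ¬p is T. ✓
w2: □p is T, ¬p is F. ✗
w3: □p is T, ¬p is F. ✗
w4: □p is T, ¬p is F. ✗
w5: □p is F, ¬p is F. ✓
w6: □p is T, ¬p is T. ✓
w7: □p is T, ¬p is F. ✗
Satisfying worlds: {w0, w1, w5, w6}.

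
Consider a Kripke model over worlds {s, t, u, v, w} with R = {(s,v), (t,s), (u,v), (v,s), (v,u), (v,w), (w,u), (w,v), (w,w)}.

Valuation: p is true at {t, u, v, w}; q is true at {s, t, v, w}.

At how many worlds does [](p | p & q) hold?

s: successors {v}; p | p & q there: v:T. ✓
t: successors {s}; p | p & q there: s:F. ✗
u: successors {v}; p | p & q there: v:T. ✓
v: successors {s, u, w}; p | p & q there: s:F, u:T, w:T. ✗
w: successors {u, v, w}; p | p & q there: u:T, v:T, w:T. ✓
Satisfying worlds: {s, u, w}.

3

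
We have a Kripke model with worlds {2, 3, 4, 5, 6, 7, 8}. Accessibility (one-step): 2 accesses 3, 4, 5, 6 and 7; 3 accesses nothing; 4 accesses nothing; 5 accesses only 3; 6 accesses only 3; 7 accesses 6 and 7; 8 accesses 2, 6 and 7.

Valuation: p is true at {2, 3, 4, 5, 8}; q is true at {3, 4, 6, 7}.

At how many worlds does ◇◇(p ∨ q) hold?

3

2: successors {3, 4, 5, 6, 7}; ◇(p ∨ q) there: 3:F, 4:F, 5:T, 6:T, 7:T. ✓
3: no successors, so ◇◇(p ∨ q) fails. ✗
4: no successors, so ◇◇(p ∨ q) fails. ✗
5: successors {3}; ◇(p ∨ q) there: 3:F. ✗
6: successors {3}; ◇(p ∨ q) there: 3:F. ✗
7: successors {6, 7}; ◇(p ∨ q) there: 6:T, 7:T. ✓
8: successors {2, 6, 7}; ◇(p ∨ q) there: 2:T, 6:T, 7:T. ✓
Satisfying worlds: {2, 7, 8}.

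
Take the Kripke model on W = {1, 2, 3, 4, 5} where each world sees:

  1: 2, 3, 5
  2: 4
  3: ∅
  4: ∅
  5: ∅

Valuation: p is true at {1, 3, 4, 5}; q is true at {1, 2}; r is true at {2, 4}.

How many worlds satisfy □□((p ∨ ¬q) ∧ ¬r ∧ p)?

1: successors {2, 3, 5}; □((p ∨ ¬q) ∧ ¬r ∧ p) there: 2:F, 3:T, 5:T. ✗
2: successors {4}; □((p ∨ ¬q) ∧ ¬r ∧ p) there: 4:T. ✓
3: no successors, so □□((p ∨ ¬q) ∧ ¬r ∧ p) holds vacuously. ✓
4: no successors, so □□((p ∨ ¬q) ∧ ¬r ∧ p) holds vacuously. ✓
5: no successors, so □□((p ∨ ¬q) ∧ ¬r ∧ p) holds vacuously. ✓
Satisfying worlds: {2, 3, 4, 5}.

4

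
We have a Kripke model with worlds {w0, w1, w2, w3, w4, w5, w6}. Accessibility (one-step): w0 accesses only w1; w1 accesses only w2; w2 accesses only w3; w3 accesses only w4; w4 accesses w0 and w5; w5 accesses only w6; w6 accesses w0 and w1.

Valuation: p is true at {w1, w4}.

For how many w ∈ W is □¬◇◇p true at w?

3

w0: successors {w1}; ¬◇◇p there: w1:T. ✓
w1: successors {w2}; ¬◇◇p there: w2:F. ✗
w2: successors {w3}; ¬◇◇p there: w3:T. ✓
w3: successors {w4}; ¬◇◇p there: w4:F. ✗
w4: successors {w0, w5}; ¬◇◇p there: w0:T, w5:F. ✗
w5: successors {w6}; ¬◇◇p there: w6:F. ✗
w6: successors {w0, w1}; ¬◇◇p there: w0:T, w1:T. ✓
Satisfying worlds: {w0, w2, w6}.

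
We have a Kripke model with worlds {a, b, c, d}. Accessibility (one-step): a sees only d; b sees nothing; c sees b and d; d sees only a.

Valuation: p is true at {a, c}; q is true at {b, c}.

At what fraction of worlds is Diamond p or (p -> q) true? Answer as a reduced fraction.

3/4

a: Diamond p is F, p -> q is F. ✗
b: Diamond p is F, p -> q is T. ✓
c: Diamond p is F, p -> q is T. ✓
d: Diamond p is T, p -> q is T. ✓
That's 3 of 4 worlds, so 3/4.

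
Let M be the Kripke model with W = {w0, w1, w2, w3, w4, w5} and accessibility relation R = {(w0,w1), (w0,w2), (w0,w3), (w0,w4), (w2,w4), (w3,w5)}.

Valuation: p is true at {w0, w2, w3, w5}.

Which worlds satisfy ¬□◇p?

w0: □◇p is F. ✓
w1: □◇p is T. ✗
w2: □◇p is F. ✓
w3: □◇p is F. ✓
w4: □◇p is T. ✗
w5: □◇p is T. ✗

{w0, w2, w3}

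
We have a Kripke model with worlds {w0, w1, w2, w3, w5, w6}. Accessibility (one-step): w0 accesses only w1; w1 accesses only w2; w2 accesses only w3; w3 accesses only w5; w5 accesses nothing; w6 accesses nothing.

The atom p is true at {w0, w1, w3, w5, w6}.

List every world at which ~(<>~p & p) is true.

{w0, w2, w3, w5, w6}

w0: <>~p & p is F. ✓
w1: <>~p & p is T. ✗
w2: <>~p & p is F. ✓
w3: <>~p & p is F. ✓
w5: <>~p & p is F. ✓
w6: <>~p & p is F. ✓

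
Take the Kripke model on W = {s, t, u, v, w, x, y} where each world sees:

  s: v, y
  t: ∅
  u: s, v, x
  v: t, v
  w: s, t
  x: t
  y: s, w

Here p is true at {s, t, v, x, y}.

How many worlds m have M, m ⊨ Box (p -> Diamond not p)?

s: successors {v, y}; p -> Diamond not p there: v:F, y:T. ✗
t: no successors, so Box (p -> Diamond not p) holds vacuously. ✓
u: successors {s, v, x}; p -> Diamond not p there: s:F, v:F, x:F. ✗
v: successors {t, v}; p -> Diamond not p there: t:F, v:F. ✗
w: successors {s, t}; p -> Diamond not p there: s:F, t:F. ✗
x: successors {t}; p -> Diamond not p there: t:F. ✗
y: successors {s, w}; p -> Diamond not p there: s:F, w:T. ✗
Satisfying worlds: {t}.

1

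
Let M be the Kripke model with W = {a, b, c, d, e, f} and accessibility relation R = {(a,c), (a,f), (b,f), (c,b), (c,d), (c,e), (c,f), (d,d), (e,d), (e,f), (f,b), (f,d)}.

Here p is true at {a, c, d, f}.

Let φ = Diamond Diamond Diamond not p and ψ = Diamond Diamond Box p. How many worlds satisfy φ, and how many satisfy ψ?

For Diamond Diamond Diamond not p:
a: successors {c, f}; Diamond Diamond not p there: c:T, f:F. ✓
b: successors {f}; Diamond Diamond not p there: f:F. ✗
c: successors {b, d, e, f}; Diamond Diamond not p there: b:T, d:F, e:T, f:F. ✓
d: successors {d}; Diamond Diamond not p there: d:F. ✗
e: successors {d, f}; Diamond Diamond not p there: d:F, f:F. ✗
f: successors {b, d}; Diamond Diamond not p there: b:T, d:F. ✓
— 3 worlds.
For Diamond Diamond Box p:
a: successors {c, f}; Diamond Box p there: c:T, f:T. ✓
b: successors {f}; Diamond Box p there: f:T. ✓
c: successors {b, d, e, f}; Diamond Box p there: b:F, d:T, e:T, f:T. ✓
d: successors {d}; Diamond Box p there: d:T. ✓
e: successors {d, f}; Diamond Box p there: d:T, f:T. ✓
f: successors {b, d}; Diamond Box p there: b:F, d:T. ✓
— 6 worlds.

3 and 6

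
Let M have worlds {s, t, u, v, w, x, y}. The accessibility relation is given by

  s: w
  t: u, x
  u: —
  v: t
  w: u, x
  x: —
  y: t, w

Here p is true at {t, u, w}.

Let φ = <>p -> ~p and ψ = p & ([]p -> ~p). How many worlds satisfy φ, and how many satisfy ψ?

5 and 2

For <>p -> ~p:
s: <>p is T, ~p is T. ✓
t: <>p is T, ~p is F. ✗
u: <>p is F, ~p is F. ✓
v: <>p is T, ~p is T. ✓
w: <>p is T, ~p is F. ✗
x: <>p is F, ~p is T. ✓
y: <>p is T, ~p is T. ✓
— 5 worlds.
For p & ([]p -> ~p):
s: p is F, []p -> ~p is T. ✗
t: p is T, []p -> ~p is T. ✓
u: p is T, []p -> ~p is F. ✗
v: p is F, []p -> ~p is T. ✗
w: p is T, []p -> ~p is T. ✓
x: p is F, []p -> ~p is T. ✗
y: p is F, []p -> ~p is T. ✗
— 2 worlds.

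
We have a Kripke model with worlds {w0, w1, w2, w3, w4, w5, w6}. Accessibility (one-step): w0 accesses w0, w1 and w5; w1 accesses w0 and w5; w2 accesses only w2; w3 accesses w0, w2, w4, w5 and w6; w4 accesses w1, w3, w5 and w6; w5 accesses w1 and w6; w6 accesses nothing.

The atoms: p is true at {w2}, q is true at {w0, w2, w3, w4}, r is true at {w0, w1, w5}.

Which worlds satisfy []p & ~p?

w0: []p is F, ~p is T. ✗
w1: []p is F, ~p is T. ✗
w2: []p is T, ~p is F. ✗
w3: []p is F, ~p is T. ✗
w4: []p is F, ~p is T. ✗
w5: []p is F, ~p is T. ✗
w6: []p is T, ~p is T. ✓

{w6}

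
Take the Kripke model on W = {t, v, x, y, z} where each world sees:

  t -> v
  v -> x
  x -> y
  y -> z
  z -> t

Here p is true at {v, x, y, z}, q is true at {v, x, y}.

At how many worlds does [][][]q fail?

2

t: successors {v}; [][]q there: v:T. ✓
v: successors {x}; [][]q there: x:F. ✗
x: successors {y}; [][]q there: y:F. ✗
y: successors {z}; [][]q there: z:T. ✓
z: successors {t}; [][]q there: t:T. ✓
Satisfying worlds: {t, y, z}.
So [][][]q fails at the other 2 worlds.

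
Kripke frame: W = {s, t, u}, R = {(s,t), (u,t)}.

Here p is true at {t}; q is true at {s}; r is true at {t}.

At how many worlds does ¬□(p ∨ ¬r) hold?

s: □(p ∨ ¬r) is T. ✗
t: □(p ∨ ¬r) is T. ✗
u: □(p ∨ ¬r) is T. ✗
Satisfying worlds: ∅.

0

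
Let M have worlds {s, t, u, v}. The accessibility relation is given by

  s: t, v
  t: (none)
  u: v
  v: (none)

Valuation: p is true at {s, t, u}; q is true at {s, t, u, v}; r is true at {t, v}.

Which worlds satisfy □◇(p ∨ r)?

s: successors {t, v}; ◇(p ∨ r) there: t:F, v:F. ✗
t: no successors, so □◇(p ∨ r) holds vacuously. ✓
u: successors {v}; ◇(p ∨ r) there: v:F. ✗
v: no successors, so □◇(p ∨ r) holds vacuously. ✓

{t, v}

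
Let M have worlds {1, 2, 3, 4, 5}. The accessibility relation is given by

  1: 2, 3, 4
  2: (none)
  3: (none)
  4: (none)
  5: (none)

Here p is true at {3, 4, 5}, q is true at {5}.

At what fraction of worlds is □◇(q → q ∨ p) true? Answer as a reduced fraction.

4/5

1: successors {2, 3, 4}; ◇(q → q ∨ p) there: 2:F, 3:F, 4:F. ✗
2: no successors, so □◇(q → q ∨ p) holds vacuously. ✓
3: no successors, so □◇(q → q ∨ p) holds vacuously. ✓
4: no successors, so □◇(q → q ∨ p) holds vacuously. ✓
5: no successors, so □◇(q → q ∨ p) holds vacuously. ✓
That's 4 of 5 worlds, so 4/5.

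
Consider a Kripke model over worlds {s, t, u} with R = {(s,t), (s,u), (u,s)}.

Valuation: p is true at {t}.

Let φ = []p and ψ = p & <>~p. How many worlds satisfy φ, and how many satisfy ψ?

For []p:
s: successors {t, u}; p there: t:T, u:F. ✗
t: no successors, so []p holds vacuously. ✓
u: successors {s}; p there: s:F. ✗
— 1 world.
For p & <>~p:
s: p is F, <>~p is T. ✗
t: p is T, <>~p is F. ✗
u: p is F, <>~p is T. ✗
— 0 worlds.

1 and 0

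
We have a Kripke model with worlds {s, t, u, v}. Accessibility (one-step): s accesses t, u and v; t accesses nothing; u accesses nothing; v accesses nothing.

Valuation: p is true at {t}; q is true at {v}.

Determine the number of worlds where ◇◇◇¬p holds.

s: successors {t, u, v}; ◇◇¬p there: t:F, u:F, v:F. ✗
t: no successors, so ◇◇◇¬p fails. ✗
u: no successors, so ◇◇◇¬p fails. ✗
v: no successors, so ◇◇◇¬p fails. ✗
Satisfying worlds: ∅.

0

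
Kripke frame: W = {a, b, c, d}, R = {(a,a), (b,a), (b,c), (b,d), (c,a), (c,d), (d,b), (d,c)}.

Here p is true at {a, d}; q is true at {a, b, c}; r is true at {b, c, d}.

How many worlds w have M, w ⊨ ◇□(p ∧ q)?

3

a: successors {a}; □(p ∧ q) there: a:T. ✓
b: successors {a, c, d}; □(p ∧ q) there: a:T, c:F, d:F. ✓
c: successors {a, d}; □(p ∧ q) there: a:T, d:F. ✓
d: successors {b, c}; □(p ∧ q) there: b:F, c:F. ✗
Satisfying worlds: {a, b, c}.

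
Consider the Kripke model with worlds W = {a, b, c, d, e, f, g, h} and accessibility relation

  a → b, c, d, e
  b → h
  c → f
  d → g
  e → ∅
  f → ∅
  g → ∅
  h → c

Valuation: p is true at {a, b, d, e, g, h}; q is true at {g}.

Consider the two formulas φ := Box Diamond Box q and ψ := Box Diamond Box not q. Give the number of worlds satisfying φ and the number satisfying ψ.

For Box Diamond Box q:
a: successors {b, c, d, e}; Diamond Box q there: b:F, c:T, d:T, e:F. ✗
b: successors {h}; Diamond Box q there: h:F. ✗
c: successors {f}; Diamond Box q there: f:F. ✗
d: successors {g}; Diamond Box q there: g:F. ✗
e: no successors, so Box Diamond Box q holds vacuously. ✓
f: no successors, so Box Diamond Box q holds vacuously. ✓
g: no successors, so Box Diamond Box q holds vacuously. ✓
h: successors {c}; Diamond Box q there: c:T. ✓
— 4 worlds.
For Box Diamond Box not q:
a: successors {b, c, d, e}; Diamond Box not q there: b:T, c:T, d:T, e:F. ✗
b: successors {h}; Diamond Box not q there: h:T. ✓
c: successors {f}; Diamond Box not q there: f:F. ✗
d: successors {g}; Diamond Box not q there: g:F. ✗
e: no successors, so Box Diamond Box not q holds vacuously. ✓
f: no successors, so Box Diamond Box not q holds vacuously. ✓
g: no successors, so Box Diamond Box not q holds vacuously. ✓
h: successors {c}; Diamond Box not q there: c:T. ✓
— 5 worlds.

4 and 5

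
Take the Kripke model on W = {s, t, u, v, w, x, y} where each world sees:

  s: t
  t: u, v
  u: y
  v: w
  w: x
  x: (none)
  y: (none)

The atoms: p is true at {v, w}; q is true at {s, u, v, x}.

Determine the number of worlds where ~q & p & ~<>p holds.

1

s: ~q & p is F, ~<>p is T. ✗
t: ~q & p is F, ~<>p is F. ✗
u: ~q & p is F, ~<>p is T. ✗
v: ~q & p is F, ~<>p is F. ✗
w: ~q & p is T, ~<>p is T. ✓
x: ~q & p is F, ~<>p is T. ✗
y: ~q & p is F, ~<>p is T. ✗
Satisfying worlds: {w}.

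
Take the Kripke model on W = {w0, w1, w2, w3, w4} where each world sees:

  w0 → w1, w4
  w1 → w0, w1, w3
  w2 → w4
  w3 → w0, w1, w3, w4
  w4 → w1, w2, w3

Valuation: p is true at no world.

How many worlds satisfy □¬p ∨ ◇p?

w0: □¬p is T, ◇p is F. ✓
w1: □¬p is T, ◇p is F. ✓
w2: □¬p is T, ◇p is F. ✓
w3: □¬p is T, ◇p is F. ✓
w4: □¬p is T, ◇p is F. ✓
Satisfying worlds: {w0, w1, w2, w3, w4}.

5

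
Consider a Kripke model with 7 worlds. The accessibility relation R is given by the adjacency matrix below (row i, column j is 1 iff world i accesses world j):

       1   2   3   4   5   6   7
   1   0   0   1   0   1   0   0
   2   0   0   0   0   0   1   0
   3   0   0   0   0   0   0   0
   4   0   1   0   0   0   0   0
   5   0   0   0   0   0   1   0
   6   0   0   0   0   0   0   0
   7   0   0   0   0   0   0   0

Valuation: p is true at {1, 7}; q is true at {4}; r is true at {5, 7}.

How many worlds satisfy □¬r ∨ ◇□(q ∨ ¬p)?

7

1: □¬r is F, ◇□(q ∨ ¬p) is T. ✓
2: □¬r is T, ◇□(q ∨ ¬p) is T. ✓
3: □¬r is T, ◇□(q ∨ ¬p) is F. ✓
4: □¬r is T, ◇□(q ∨ ¬p) is T. ✓
5: □¬r is T, ◇□(q ∨ ¬p) is T. ✓
6: □¬r is T, ◇□(q ∨ ¬p) is F. ✓
7: □¬r is T, ◇□(q ∨ ¬p) is F. ✓
Satisfying worlds: {1, 2, 3, 4, 5, 6, 7}.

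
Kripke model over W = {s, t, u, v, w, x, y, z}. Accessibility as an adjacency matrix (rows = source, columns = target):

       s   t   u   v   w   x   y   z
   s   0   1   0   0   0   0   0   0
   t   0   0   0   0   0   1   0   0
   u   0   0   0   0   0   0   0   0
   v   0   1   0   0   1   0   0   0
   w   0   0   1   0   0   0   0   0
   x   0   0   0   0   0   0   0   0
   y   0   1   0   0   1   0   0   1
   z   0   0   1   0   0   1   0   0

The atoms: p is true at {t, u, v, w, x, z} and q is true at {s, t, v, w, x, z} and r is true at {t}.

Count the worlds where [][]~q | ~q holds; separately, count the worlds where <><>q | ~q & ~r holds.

6 and 4

For [][]~q | ~q:
s: [][]~q is F, ~q is F. ✗
t: [][]~q is T, ~q is F. ✓
u: [][]~q is T, ~q is T. ✓
v: [][]~q is F, ~q is F. ✗
w: [][]~q is T, ~q is F. ✓
x: [][]~q is T, ~q is F. ✓
y: [][]~q is F, ~q is T. ✓
z: [][]~q is T, ~q is F. ✓
— 6 worlds.
For <><>q | ~q & ~r:
s: <><>q is T, ~q & ~r is F. ✓
t: <><>q is F, ~q & ~r is F. ✗
u: <><>q is F, ~q & ~r is T. ✓
v: <><>q is T, ~q & ~r is F. ✓
w: <><>q is F, ~q & ~r is F. ✗
x: <><>q is F, ~q & ~r is F. ✗
y: <><>q is T, ~q & ~r is T. ✓
z: <><>q is F, ~q & ~r is F. ✗
— 4 worlds.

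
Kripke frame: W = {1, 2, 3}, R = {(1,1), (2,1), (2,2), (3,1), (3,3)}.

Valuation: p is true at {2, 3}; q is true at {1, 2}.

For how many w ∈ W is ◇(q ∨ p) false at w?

0

1: successors {1}; q ∨ p there: 1:T. ✓
2: successors {1, 2}; q ∨ p there: 1:T, 2:T. ✓
3: successors {1, 3}; q ∨ p there: 1:T, 3:T. ✓
Satisfying worlds: {1, 2, 3}.
So ◇(q ∨ p) fails at the other 0 worlds.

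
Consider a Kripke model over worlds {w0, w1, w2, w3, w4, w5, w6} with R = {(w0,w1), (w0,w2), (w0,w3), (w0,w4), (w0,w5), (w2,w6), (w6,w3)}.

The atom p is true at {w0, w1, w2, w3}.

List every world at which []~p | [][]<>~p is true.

{w1, w2, w3, w4, w5, w6}

w0: []~p is F, [][]<>~p is F. ✗
w1: []~p is T, [][]<>~p is T. ✓
w2: []~p is T, [][]<>~p is F. ✓
w3: []~p is T, [][]<>~p is T. ✓
w4: []~p is T, [][]<>~p is T. ✓
w5: []~p is T, [][]<>~p is T. ✓
w6: []~p is F, [][]<>~p is T. ✓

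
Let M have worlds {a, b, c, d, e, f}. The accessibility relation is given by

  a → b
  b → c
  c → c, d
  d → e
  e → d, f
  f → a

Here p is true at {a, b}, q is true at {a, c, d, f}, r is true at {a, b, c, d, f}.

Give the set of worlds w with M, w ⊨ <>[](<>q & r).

{a, f}

a: successors {b}; [](<>q & r) there: b:T. ✓
b: successors {c}; [](<>q & r) there: c:F. ✗
c: successors {c, d}; [](<>q & r) there: c:F, d:F. ✗
d: successors {e}; [](<>q & r) there: e:F. ✗
e: successors {d, f}; [](<>q & r) there: d:F, f:F. ✗
f: successors {a}; [](<>q & r) there: a:T. ✓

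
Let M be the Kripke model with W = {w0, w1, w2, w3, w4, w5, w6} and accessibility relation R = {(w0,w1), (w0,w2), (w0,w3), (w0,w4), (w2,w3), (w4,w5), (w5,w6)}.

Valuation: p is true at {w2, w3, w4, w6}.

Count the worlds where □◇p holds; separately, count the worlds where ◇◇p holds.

For □◇p:
w0: successors {w1, w2, w3, w4}; ◇p there: w1:F, w2:T, w3:F, w4:F. ✗
w1: no successors, so □◇p holds vacuously. ✓
w2: successors {w3}; ◇p there: w3:F. ✗
w3: no successors, so □◇p holds vacuously. ✓
w4: successors {w5}; ◇p there: w5:T. ✓
w5: successors {w6}; ◇p there: w6:F. ✗
w6: no successors, so □◇p holds vacuously. ✓
— 4 worlds.
For ◇◇p:
w0: successors {w1, w2, w3, w4}; ◇p there: w1:F, w2:T, w3:F, w4:F. ✓
w1: no successors, so ◇◇p fails. ✗
w2: successors {w3}; ◇p there: w3:F. ✗
w3: no successors, so ◇◇p fails. ✗
w4: successors {w5}; ◇p there: w5:T. ✓
w5: successors {w6}; ◇p there: w6:F. ✗
w6: no successors, so ◇◇p fails. ✗
— 2 worlds.

4 and 2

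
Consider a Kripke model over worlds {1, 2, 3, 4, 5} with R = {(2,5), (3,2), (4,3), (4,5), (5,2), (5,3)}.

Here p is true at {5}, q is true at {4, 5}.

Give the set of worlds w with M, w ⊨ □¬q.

{1, 3, 5}

1: no successors, so □¬q holds vacuously. ✓
2: successors {5}; ¬q there: 5:F. ✗
3: successors {2}; ¬q there: 2:T. ✓
4: successors {3, 5}; ¬q there: 3:T, 5:F. ✗
5: successors {2, 3}; ¬q there: 2:T, 3:T. ✓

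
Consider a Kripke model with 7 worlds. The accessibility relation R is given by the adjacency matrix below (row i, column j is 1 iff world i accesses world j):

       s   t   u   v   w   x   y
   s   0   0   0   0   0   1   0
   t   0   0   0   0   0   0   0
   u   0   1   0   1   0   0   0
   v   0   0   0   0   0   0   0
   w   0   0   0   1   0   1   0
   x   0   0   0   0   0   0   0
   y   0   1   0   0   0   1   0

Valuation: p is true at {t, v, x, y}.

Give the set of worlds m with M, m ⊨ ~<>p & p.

s: ~<>p is F, p is F. ✗
t: ~<>p is T, p is T. ✓
u: ~<>p is F, p is F. ✗
v: ~<>p is T, p is T. ✓
w: ~<>p is F, p is F. ✗
x: ~<>p is T, p is T. ✓
y: ~<>p is F, p is T. ✗

{t, v, x}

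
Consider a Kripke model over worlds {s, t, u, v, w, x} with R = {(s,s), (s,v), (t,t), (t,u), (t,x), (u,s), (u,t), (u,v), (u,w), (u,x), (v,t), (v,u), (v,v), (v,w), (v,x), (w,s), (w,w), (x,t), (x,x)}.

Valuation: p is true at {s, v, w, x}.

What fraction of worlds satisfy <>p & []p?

s: <>p is T, []p is T. ✓
t: <>p is T, []p is F. ✗
u: <>p is T, []p is F. ✗
v: <>p is T, []p is F. ✗
w: <>p is T, []p is T. ✓
x: <>p is T, []p is F. ✗
That's 2 of 6 worlds, so 2/6 = 1/3.

1/3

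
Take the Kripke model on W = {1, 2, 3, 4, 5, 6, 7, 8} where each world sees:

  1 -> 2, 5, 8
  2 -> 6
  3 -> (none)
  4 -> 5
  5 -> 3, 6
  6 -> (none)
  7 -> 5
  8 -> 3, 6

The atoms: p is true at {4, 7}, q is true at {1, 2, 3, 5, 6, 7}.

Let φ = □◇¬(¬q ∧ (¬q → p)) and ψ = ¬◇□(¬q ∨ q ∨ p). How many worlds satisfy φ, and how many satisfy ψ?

5 and 2

For □◇¬(¬q ∧ (¬q → p)):
1: successors {2, 5, 8}; ◇¬(¬q ∧ (¬q → p)) there: 2:T, 5:T, 8:T. ✓
2: successors {6}; ◇¬(¬q ∧ (¬q → p)) there: 6:F. ✗
3: no successors, so □◇¬(¬q ∧ (¬q → p)) holds vacuously. ✓
4: successors {5}; ◇¬(¬q ∧ (¬q → p)) there: 5:T. ✓
5: successors {3, 6}; ◇¬(¬q ∧ (¬q → p)) there: 3:F, 6:F. ✗
6: no successors, so □◇¬(¬q ∧ (¬q → p)) holds vacuously. ✓
7: successors {5}; ◇¬(¬q ∧ (¬q → p)) there: 5:T. ✓
8: successors {3, 6}; ◇¬(¬q ∧ (¬q → p)) there: 3:F, 6:F. ✗
— 5 worlds.
For ¬◇□(¬q ∨ q ∨ p):
1: ◇□(¬q ∨ q ∨ p) is T. ✗
2: ◇□(¬q ∨ q ∨ p) is T. ✗
3: ◇□(¬q ∨ q ∨ p) is F. ✓
4: ◇□(¬q ∨ q ∨ p) is T. ✗
5: ◇□(¬q ∨ q ∨ p) is T. ✗
6: ◇□(¬q ∨ q ∨ p) is F. ✓
7: ◇□(¬q ∨ q ∨ p) is T. ✗
8: ◇□(¬q ∨ q ∨ p) is T. ✗
— 2 worlds.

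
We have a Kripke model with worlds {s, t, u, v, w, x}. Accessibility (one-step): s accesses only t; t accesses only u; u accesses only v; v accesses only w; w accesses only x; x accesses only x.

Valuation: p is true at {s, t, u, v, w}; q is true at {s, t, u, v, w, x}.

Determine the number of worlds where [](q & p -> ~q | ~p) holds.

2

s: successors {t}; q & p -> ~q | ~p there: t:F. ✗
t: successors {u}; q & p -> ~q | ~p there: u:F. ✗
u: successors {v}; q & p -> ~q | ~p there: v:F. ✗
v: successors {w}; q & p -> ~q | ~p there: w:F. ✗
w: successors {x}; q & p -> ~q | ~p there: x:T. ✓
x: successors {x}; q & p -> ~q | ~p there: x:T. ✓
Satisfying worlds: {w, x}.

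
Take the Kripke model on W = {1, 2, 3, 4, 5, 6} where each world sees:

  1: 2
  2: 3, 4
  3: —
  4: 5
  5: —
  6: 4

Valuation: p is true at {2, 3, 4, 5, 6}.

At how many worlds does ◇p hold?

1: successors {2}; p there: 2:T. ✓
2: successors {3, 4}; p there: 3:T, 4:T. ✓
3: no successors, so ◇p fails. ✗
4: successors {5}; p there: 5:T. ✓
5: no successors, so ◇p fails. ✗
6: successors {4}; p there: 4:T. ✓
Satisfying worlds: {1, 2, 4, 6}.

4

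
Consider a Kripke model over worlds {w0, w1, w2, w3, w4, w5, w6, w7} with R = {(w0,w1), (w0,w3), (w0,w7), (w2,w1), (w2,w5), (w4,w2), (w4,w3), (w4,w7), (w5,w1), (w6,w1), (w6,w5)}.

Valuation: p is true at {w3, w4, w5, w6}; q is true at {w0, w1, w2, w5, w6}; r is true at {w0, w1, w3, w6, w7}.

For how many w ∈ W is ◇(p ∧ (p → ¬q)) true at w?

w0: successors {w1, w3, w7}; p ∧ (p → ¬q) there: w1:F, w3:T, w7:F. ✓
w1: no successors, so ◇(p ∧ (p → ¬q)) fails. ✗
w2: successors {w1, w5}; p ∧ (p → ¬q) there: w1:F, w5:F. ✗
w3: no successors, so ◇(p ∧ (p → ¬q)) fails. ✗
w4: successors {w2, w3, w7}; p ∧ (p → ¬q) there: w2:F, w3:T, w7:F. ✓
w5: successors {w1}; p ∧ (p → ¬q) there: w1:F. ✗
w6: successors {w1, w5}; p ∧ (p → ¬q) there: w1:F, w5:F. ✗
w7: no successors, so ◇(p ∧ (p → ¬q)) fails. ✗
Satisfying worlds: {w0, w4}.

2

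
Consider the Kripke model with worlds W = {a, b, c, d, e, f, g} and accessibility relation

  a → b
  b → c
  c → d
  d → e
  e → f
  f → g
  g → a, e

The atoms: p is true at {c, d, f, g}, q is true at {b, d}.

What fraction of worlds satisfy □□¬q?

a: successors {b}; □¬q there: b:T. ✓
b: successors {c}; □¬q there: c:F. ✗
c: successors {d}; □¬q there: d:T. ✓
d: successors {e}; □¬q there: e:T. ✓
e: successors {f}; □¬q there: f:T. ✓
f: successors {g}; □¬q there: g:T. ✓
g: successors {a, e}; □¬q there: a:F, e:T. ✗
That's 5 of 7 worlds, so 5/7.

5/7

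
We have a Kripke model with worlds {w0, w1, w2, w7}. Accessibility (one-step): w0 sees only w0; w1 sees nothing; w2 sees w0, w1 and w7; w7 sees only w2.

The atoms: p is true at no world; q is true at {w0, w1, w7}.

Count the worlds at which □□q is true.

3

w0: successors {w0}; □q there: w0:T. ✓
w1: no successors, so □□q holds vacuously. ✓
w2: successors {w0, w1, w7}; □q there: w0:T, w1:T, w7:F. ✗
w7: successors {w2}; □q there: w2:T. ✓
Satisfying worlds: {w0, w1, w7}.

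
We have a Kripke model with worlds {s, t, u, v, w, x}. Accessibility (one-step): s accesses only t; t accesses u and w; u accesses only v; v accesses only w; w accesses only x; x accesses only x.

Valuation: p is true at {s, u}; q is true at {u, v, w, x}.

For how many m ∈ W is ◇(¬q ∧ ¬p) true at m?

s: successors {t}; ¬q ∧ ¬p there: t:T. ✓
t: successors {u, w}; ¬q ∧ ¬p there: u:F, w:F. ✗
u: successors {v}; ¬q ∧ ¬p there: v:F. ✗
v: successors {w}; ¬q ∧ ¬p there: w:F. ✗
w: successors {x}; ¬q ∧ ¬p there: x:F. ✗
x: successors {x}; ¬q ∧ ¬p there: x:F. ✗
Satisfying worlds: {s}.

1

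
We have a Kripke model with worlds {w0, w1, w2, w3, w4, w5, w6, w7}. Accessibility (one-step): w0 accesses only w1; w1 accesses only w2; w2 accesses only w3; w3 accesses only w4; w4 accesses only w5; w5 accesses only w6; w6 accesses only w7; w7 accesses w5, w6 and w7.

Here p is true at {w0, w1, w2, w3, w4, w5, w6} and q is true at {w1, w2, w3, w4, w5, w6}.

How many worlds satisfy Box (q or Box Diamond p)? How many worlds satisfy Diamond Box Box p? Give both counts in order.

For Box (q or Box Diamond p):
w0: successors {w1}; q or Box Diamond p there: w1:T. ✓
w1: successors {w2}; q or Box Diamond p there: w2:T. ✓
w2: successors {w3}; q or Box Diamond p there: w3:T. ✓
w3: successors {w4}; q or Box Diamond p there: w4:T. ✓
w4: successors {w5}; q or Box Diamond p there: w5:T. ✓
w5: successors {w6}; q or Box Diamond p there: w6:T. ✓
w6: successors {w7}; q or Box Diamond p there: w7:F. ✗
w7: successors {w5, w6, w7}; q or Box Diamond p there: w5:T, w6:T, w7:F. ✗
— 6 worlds.
For Diamond Box Box p:
w0: successors {w1}; Box Box p there: w1:T. ✓
w1: successors {w2}; Box Box p there: w2:T. ✓
w2: successors {w3}; Box Box p there: w3:T. ✓
w3: successors {w4}; Box Box p there: w4:T. ✓
w4: successors {w5}; Box Box p there: w5:F. ✗
w5: successors {w6}; Box Box p there: w6:F. ✗
w6: successors {w7}; Box Box p there: w7:F. ✗
w7: successors {w5, w6, w7}; Box Box p there: w5:F, w6:F, w7:F. ✗
— 4 worlds.

6 and 4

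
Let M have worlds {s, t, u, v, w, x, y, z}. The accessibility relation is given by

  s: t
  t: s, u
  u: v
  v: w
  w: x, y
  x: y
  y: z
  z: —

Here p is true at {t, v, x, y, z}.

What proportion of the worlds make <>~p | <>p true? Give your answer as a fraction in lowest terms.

7/8

s: <>~p is F, <>p is T. ✓
t: <>~p is T, <>p is F. ✓
u: <>~p is F, <>p is T. ✓
v: <>~p is T, <>p is F. ✓
w: <>~p is F, <>p is T. ✓
x: <>~p is F, <>p is T. ✓
y: <>~p is F, <>p is T. ✓
z: <>~p is F, <>p is F. ✗
That's 7 of 8 worlds, so 7/8.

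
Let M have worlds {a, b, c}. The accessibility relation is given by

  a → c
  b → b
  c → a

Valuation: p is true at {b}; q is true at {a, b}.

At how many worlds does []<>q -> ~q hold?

1

a: []<>q is T, ~q is F. ✗
b: []<>q is T, ~q is F. ✗
c: []<>q is F, ~q is T. ✓
Satisfying worlds: {c}.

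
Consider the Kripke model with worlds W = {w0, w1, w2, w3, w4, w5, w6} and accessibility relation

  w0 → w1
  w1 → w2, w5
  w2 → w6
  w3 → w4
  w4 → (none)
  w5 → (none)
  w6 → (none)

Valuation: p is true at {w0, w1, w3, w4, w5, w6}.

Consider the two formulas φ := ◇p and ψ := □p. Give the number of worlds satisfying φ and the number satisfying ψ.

4 and 6

For ◇p:
w0: successors {w1}; p there: w1:T. ✓
w1: successors {w2, w5}; p there: w2:F, w5:T. ✓
w2: successors {w6}; p there: w6:T. ✓
w3: successors {w4}; p there: w4:T. ✓
w4: no successors, so ◇p fails. ✗
w5: no successors, so ◇p fails. ✗
w6: no successors, so ◇p fails. ✗
— 4 worlds.
For □p:
w0: successors {w1}; p there: w1:T. ✓
w1: successors {w2, w5}; p there: w2:F, w5:T. ✗
w2: successors {w6}; p there: w6:T. ✓
w3: successors {w4}; p there: w4:T. ✓
w4: no successors, so □p holds vacuously. ✓
w5: no successors, so □p holds vacuously. ✓
w6: no successors, so □p holds vacuously. ✓
— 6 worlds.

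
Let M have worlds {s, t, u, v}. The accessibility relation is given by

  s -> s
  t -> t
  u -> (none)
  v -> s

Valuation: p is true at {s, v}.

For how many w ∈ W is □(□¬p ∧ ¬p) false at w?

s: successors {s}; □¬p ∧ ¬p there: s:F. ✗
t: successors {t}; □¬p ∧ ¬p there: t:T. ✓
u: no successors, so □(□¬p ∧ ¬p) holds vacuously. ✓
v: successors {s}; □¬p ∧ ¬p there: s:F. ✗
Satisfying worlds: {t, u}.
So □(□¬p ∧ ¬p) fails at the other 2 worlds.

2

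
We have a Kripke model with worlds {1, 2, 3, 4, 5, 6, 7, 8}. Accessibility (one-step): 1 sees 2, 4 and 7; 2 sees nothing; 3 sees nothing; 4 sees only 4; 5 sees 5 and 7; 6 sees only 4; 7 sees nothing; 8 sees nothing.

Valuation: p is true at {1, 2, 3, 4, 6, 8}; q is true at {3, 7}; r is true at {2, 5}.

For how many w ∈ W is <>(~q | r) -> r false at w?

1: <>(~q | r) is T, r is F. ✗
2: <>(~q | r) is F, r is T. ✓
3: <>(~q | r) is F, r is F. ✓
4: <>(~q | r) is T, r is F. ✗
5: <>(~q | r) is T, r is T. ✓
6: <>(~q | r) is T, r is F. ✗
7: <>(~q | r) is F, r is F. ✓
8: <>(~q | r) is F, r is F. ✓
Satisfying worlds: {2, 3, 5, 7, 8}.
So <>(~q | r) -> r fails at the other 3 worlds.

3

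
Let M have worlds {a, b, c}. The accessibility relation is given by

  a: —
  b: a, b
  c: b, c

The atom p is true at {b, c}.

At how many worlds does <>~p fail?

a: no successors, so <>~p fails. ✗
b: successors {a, b}; ~p there: a:T, b:F. ✓
c: successors {b, c}; ~p there: b:F, c:F. ✗
Satisfying worlds: {b}.
So <>~p fails at the other 2 worlds.

2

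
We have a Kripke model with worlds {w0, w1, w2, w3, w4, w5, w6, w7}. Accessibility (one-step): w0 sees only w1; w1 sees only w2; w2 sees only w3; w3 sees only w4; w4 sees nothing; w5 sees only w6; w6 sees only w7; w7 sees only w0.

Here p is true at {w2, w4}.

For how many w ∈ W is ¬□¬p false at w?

w0: □¬p is T. ✗
w1: □¬p is F. ✓
w2: □¬p is T. ✗
w3: □¬p is F. ✓
w4: □¬p is T. ✗
w5: □¬p is T. ✗
w6: □¬p is T. ✗
w7: □¬p is T. ✗
Satisfying worlds: {w1, w3}.
So ¬□¬p fails at the other 6 worlds.

6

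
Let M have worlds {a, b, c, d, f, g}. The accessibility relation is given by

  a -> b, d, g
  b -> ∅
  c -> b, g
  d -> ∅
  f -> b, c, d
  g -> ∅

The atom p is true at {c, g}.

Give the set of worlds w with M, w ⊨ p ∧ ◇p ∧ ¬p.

∅

a: p is F, ◇p ∧ ¬p is T. ✗
b: p is F, ◇p ∧ ¬p is F. ✗
c: p is T, ◇p ∧ ¬p is F. ✗
d: p is F, ◇p ∧ ¬p is F. ✗
f: p is F, ◇p ∧ ¬p is T. ✗
g: p is T, ◇p ∧ ¬p is F. ✗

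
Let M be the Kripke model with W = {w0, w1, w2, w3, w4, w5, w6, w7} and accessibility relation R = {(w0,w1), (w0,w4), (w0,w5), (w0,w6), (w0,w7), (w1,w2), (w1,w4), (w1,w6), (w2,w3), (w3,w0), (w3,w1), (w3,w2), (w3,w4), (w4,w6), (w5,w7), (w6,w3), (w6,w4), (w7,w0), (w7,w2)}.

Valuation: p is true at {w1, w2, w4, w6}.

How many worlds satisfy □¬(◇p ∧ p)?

w0: successors {w1, w4, w5, w6, w7}; ¬(◇p ∧ p) there: w1:F, w4:F, w5:T, w6:F, w7:T. ✗
w1: successors {w2, w4, w6}; ¬(◇p ∧ p) there: w2:T, w4:F, w6:F. ✗
w2: successors {w3}; ¬(◇p ∧ p) there: w3:T. ✓
w3: successors {w0, w1, w2, w4}; ¬(◇p ∧ p) there: w0:T, w1:F, w2:T, w4:F. ✗
w4: successors {w6}; ¬(◇p ∧ p) there: w6:F. ✗
w5: successors {w7}; ¬(◇p ∧ p) there: w7:T. ✓
w6: successors {w3, w4}; ¬(◇p ∧ p) there: w3:T, w4:F. ✗
w7: successors {w0, w2}; ¬(◇p ∧ p) there: w0:T, w2:T. ✓
Satisfying worlds: {w2, w5, w7}.

3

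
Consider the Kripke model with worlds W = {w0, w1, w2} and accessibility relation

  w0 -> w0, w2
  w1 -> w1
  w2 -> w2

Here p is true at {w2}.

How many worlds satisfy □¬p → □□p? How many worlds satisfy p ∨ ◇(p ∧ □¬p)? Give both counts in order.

2 and 1

For □¬p → □□p:
w0: □¬p is F, □□p is F. ✓
w1: □¬p is T, □□p is F. ✗
w2: □¬p is F, □□p is T. ✓
— 2 worlds.
For p ∨ ◇(p ∧ □¬p):
w0: p is F, ◇(p ∧ □¬p) is F. ✗
w1: p is F, ◇(p ∧ □¬p) is F. ✗
w2: p is T, ◇(p ∧ □¬p) is F. ✓
— 1 world.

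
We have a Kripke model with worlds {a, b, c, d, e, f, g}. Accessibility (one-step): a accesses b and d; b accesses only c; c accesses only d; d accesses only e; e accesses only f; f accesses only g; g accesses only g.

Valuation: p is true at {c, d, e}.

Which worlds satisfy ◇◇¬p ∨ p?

a: ◇◇¬p is F, p is F. ✗
b: ◇◇¬p is F, p is F. ✗
c: ◇◇¬p is F, p is T. ✓
d: ◇◇¬p is T, p is T. ✓
e: ◇◇¬p is T, p is T. ✓
f: ◇◇¬p is T, p is F. ✓
g: ◇◇¬p is T, p is F. ✓

{c, d, e, f, g}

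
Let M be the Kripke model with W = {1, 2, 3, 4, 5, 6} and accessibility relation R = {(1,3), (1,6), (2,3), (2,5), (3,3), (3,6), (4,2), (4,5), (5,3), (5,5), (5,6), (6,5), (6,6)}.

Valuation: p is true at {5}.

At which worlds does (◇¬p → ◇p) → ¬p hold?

{1, 2, 3, 4, 6}

1: ◇¬p → ◇p is F, ¬p is T. ✓
2: ◇¬p → ◇p is T, ¬p is T. ✓
3: ◇¬p → ◇p is F, ¬p is T. ✓
4: ◇¬p → ◇p is T, ¬p is T. ✓
5: ◇¬p → ◇p is T, ¬p is F. ✗
6: ◇¬p → ◇p is T, ¬p is T. ✓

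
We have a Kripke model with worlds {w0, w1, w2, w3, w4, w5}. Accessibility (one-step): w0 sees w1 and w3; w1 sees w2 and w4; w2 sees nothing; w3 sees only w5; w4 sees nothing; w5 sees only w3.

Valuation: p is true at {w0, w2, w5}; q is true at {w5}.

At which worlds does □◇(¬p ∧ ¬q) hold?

{w2, w3, w4}

w0: successors {w1, w3}; ◇(¬p ∧ ¬q) there: w1:T, w3:F. ✗
w1: successors {w2, w4}; ◇(¬p ∧ ¬q) there: w2:F, w4:F. ✗
w2: no successors, so □◇(¬p ∧ ¬q) holds vacuously. ✓
w3: successors {w5}; ◇(¬p ∧ ¬q) there: w5:T. ✓
w4: no successors, so □◇(¬p ∧ ¬q) holds vacuously. ✓
w5: successors {w3}; ◇(¬p ∧ ¬q) there: w3:F. ✗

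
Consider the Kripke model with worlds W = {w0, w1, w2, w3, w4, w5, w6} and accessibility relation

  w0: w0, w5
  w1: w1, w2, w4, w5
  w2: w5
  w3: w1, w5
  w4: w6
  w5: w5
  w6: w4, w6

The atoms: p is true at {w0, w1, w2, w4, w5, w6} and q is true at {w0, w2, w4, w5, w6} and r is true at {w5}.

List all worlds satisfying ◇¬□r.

{w0, w1, w3, w4, w6}

w0: successors {w0, w5}; ¬□r there: w0:T, w5:F. ✓
w1: successors {w1, w2, w4, w5}; ¬□r there: w1:T, w2:F, w4:T, w5:F. ✓
w2: successors {w5}; ¬□r there: w5:F. ✗
w3: successors {w1, w5}; ¬□r there: w1:T, w5:F. ✓
w4: successors {w6}; ¬□r there: w6:T. ✓
w5: successors {w5}; ¬□r there: w5:F. ✗
w6: successors {w4, w6}; ¬□r there: w4:T, w6:T. ✓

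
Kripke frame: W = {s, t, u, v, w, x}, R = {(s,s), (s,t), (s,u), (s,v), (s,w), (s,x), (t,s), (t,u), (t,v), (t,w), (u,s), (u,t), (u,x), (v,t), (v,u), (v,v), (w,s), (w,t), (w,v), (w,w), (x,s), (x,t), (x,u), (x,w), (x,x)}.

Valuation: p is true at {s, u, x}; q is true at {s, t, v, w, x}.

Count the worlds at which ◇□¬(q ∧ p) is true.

s: successors {s, t, u, v, w, x}; □¬(q ∧ p) there: s:F, t:F, u:F, v:T, w:F, x:F. ✓
t: successors {s, u, v, w}; □¬(q ∧ p) there: s:F, u:F, v:T, w:F. ✓
u: successors {s, t, x}; □¬(q ∧ p) there: s:F, t:F, x:F. ✗
v: successors {t, u, v}; □¬(q ∧ p) there: t:F, u:F, v:T. ✓
w: successors {s, t, v, w}; □¬(q ∧ p) there: s:F, t:F, v:T, w:F. ✓
x: successors {s, t, u, w, x}; □¬(q ∧ p) there: s:F, t:F, u:F, w:F, x:F. ✗
Satisfying worlds: {s, t, v, w}.

4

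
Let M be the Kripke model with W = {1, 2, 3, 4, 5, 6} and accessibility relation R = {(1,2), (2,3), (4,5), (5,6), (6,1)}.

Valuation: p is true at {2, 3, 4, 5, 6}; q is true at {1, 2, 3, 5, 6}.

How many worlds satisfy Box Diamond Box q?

1: successors {2}; Diamond Box q there: 2:T. ✓
2: successors {3}; Diamond Box q there: 3:F. ✗
3: no successors, so Box Diamond Box q holds vacuously. ✓
4: successors {5}; Diamond Box q there: 5:T. ✓
5: successors {6}; Diamond Box q there: 6:T. ✓
6: successors {1}; Diamond Box q there: 1:T. ✓
Satisfying worlds: {1, 3, 4, 5, 6}.

5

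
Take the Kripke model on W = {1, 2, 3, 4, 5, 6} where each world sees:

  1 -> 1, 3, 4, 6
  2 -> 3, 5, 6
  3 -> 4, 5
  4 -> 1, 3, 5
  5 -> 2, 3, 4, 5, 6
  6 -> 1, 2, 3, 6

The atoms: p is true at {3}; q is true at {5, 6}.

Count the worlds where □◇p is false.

1: successors {1, 3, 4, 6}; ◇p there: 1:T, 3:F, 4:T, 6:T. ✗
2: successors {3, 5, 6}; ◇p there: 3:F, 5:T, 6:T. ✗
3: successors {4, 5}; ◇p there: 4:T, 5:T. ✓
4: successors {1, 3, 5}; ◇p there: 1:T, 3:F, 5:T. ✗
5: successors {2, 3, 4, 5, 6}; ◇p there: 2:T, 3:F, 4:T, 5:T, 6:T. ✗
6: successors {1, 2, 3, 6}; ◇p there: 1:T, 2:T, 3:F, 6:T. ✗
Satisfying worlds: {3}.
So □◇p fails at the other 5 worlds.

5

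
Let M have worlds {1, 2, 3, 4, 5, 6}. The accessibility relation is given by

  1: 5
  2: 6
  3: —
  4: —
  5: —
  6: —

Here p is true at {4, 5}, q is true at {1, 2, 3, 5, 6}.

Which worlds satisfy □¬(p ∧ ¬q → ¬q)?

1: successors {5}; ¬(p ∧ ¬q → ¬q) there: 5:F. ✗
2: successors {6}; ¬(p ∧ ¬q → ¬q) there: 6:F. ✗
3: no successors, so □¬(p ∧ ¬q → ¬q) holds vacuously. ✓
4: no successors, so □¬(p ∧ ¬q → ¬q) holds vacuously. ✓
5: no successors, so □¬(p ∧ ¬q → ¬q) holds vacuously. ✓
6: no successors, so □¬(p ∧ ¬q → ¬q) holds vacuously. ✓

{3, 4, 5, 6}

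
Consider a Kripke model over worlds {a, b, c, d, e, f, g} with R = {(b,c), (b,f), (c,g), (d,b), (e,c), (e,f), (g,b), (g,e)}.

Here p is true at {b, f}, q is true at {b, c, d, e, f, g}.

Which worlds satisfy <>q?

a: no successors, so <>q fails. ✗
b: successors {c, f}; q there: c:T, f:T. ✓
c: successors {g}; q there: g:T. ✓
d: successors {b}; q there: b:T. ✓
e: successors {c, f}; q there: c:T, f:T. ✓
f: no successors, so <>q fails. ✗
g: successors {b, e}; q there: b:T, e:T. ✓

{b, c, d, e, g}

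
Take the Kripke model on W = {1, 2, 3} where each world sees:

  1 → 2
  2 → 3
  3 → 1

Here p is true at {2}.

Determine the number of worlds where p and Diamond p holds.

1: p is F, Diamond p is T. ✗
2: p is T, Diamond p is F. ✗
3: p is F, Diamond p is F. ✗
Satisfying worlds: ∅.

0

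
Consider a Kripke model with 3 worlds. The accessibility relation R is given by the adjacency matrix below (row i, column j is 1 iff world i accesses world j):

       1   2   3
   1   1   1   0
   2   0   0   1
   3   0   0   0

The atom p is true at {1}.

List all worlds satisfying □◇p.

{3}

1: successors {1, 2}; ◇p there: 1:T, 2:F. ✗
2: successors {3}; ◇p there: 3:F. ✗
3: no successors, so □◇p holds vacuously. ✓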